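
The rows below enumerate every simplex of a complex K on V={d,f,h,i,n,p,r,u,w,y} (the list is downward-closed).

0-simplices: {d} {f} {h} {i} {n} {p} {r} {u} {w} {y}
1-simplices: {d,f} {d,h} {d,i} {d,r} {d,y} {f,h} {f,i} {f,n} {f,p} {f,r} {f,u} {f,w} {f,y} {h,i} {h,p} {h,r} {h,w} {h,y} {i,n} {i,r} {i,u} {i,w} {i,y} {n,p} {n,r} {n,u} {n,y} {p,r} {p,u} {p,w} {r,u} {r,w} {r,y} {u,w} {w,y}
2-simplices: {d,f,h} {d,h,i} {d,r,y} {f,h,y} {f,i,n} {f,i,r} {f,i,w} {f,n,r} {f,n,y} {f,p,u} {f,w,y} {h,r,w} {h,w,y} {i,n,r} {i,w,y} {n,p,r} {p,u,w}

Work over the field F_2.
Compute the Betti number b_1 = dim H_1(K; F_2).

n_0=10 n_1=35 n_2=17  [Z2]
∂1: piv[df,dh,di,dr,dy,fn,fp,fu,fw] rk=9  ker:fh,fi,fr,fy,hi,hp,hr,hw,hy,in,ir,iu,iw,iy,np,nr,nu,ny,pr,pu,pw,ru,rw,ry,uw,wy
∂2: piv[dfh,dhi,dry,fhy,fin,fir,fiw,fnr,fny,fpu,fwy,hrw,hwy,iwy,npr,puw] rk=16  ker:inr
b_1=(35−9)−16=10

b_1=10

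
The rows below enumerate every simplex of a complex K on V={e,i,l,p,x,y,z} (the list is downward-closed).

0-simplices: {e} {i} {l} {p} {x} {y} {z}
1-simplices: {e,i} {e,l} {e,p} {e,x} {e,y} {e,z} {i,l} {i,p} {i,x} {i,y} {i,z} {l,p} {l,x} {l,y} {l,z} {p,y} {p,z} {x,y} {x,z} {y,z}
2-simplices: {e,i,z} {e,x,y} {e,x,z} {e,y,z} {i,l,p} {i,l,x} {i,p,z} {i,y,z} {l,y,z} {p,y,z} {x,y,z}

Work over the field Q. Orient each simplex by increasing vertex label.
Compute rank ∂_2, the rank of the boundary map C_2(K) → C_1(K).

n_0=7 n_1=20 n_2=11  [Q]
∂1: piv[ei,el,ep,ex,ey,ez] rk=6  ker:il,ip,ix,iy,iz,lp,lx,ly,lz,py,pz,xy,xz,yz
∂2: piv[eiz,exy,exz,eyz,ilp,ilx,ipz,iyz,lyz,pyz] rk=10  ker:xyz
rk∂_2=10

rank∂_2=10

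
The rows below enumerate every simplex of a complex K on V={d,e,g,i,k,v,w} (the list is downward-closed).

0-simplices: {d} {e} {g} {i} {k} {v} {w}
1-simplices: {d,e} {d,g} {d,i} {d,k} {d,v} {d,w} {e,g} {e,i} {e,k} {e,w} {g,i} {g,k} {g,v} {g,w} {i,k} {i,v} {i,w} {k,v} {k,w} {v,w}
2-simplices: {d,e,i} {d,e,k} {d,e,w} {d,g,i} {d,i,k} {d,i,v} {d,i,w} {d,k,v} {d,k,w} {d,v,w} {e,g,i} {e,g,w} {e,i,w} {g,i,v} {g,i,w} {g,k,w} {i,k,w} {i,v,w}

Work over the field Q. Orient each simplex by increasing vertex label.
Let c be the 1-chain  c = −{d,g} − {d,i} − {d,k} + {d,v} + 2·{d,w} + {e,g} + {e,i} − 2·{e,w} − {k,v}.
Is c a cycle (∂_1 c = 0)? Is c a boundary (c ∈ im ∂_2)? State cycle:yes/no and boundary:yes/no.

cycle:yes boundary:yes

n_0=7 n_1=20 n_2=18  [Q]
∂1: piv[de,dg,di,dk,dv,dw] rk=6  ker:eg,ei,ek,ew,gi,gk,gv,gw,ik,iv,iw,kv,kw,vw
∂2: piv[dei,dek,dew,dgi,dik,div,diw,dkv,dkw,dvw,egi,egw,giv,gkw] rk=14  ker:eiw,giw,ikw,ivw
∂1c = 0
c vs im∂2: reduces to 0 ⇒ boundary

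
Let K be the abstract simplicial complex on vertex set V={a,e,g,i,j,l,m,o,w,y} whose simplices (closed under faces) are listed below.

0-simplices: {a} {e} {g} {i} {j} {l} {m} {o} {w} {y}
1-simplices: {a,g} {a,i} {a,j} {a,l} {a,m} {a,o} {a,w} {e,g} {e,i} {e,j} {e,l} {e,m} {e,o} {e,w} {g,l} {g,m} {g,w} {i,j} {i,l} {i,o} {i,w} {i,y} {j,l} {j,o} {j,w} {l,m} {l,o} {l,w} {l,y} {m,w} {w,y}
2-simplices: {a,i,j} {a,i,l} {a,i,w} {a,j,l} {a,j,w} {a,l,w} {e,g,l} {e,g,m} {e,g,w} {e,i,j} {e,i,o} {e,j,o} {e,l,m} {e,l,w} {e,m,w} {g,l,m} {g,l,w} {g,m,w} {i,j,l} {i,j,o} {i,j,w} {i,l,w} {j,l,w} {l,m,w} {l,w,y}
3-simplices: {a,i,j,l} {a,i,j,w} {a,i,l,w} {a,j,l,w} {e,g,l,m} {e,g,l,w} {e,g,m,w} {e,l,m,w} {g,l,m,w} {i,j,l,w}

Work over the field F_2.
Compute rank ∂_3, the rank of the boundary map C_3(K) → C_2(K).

n_0=10 n_1=31 n_2=25 n_3=10  [Z2]
∂1: piv[ag,ai,aj,al,am,ao,aw,eg,iy] rk=9  ker:ei,ej,el,em,eo,ew,gl,gm,gw,ij,il,io,iw,jl,jo,jw,lm,lo,lw,ly,mw,wy
∂2: piv[aij,ail,aiw,ajl,ajw,alw,egl,egm,egw,eij,eio,ejo,elm,elw,emw,lwy] rk=16  ker:glm,glw,gmw,ijl,ijo,ijw,ilw,jlw,lmw
∂3: piv[aijl,aijw,ailw,ajlw,eglm,eglw,egmw,elmw] rk=8  ker:glmw,ijlw
rk∂_3=8

rank∂_3=8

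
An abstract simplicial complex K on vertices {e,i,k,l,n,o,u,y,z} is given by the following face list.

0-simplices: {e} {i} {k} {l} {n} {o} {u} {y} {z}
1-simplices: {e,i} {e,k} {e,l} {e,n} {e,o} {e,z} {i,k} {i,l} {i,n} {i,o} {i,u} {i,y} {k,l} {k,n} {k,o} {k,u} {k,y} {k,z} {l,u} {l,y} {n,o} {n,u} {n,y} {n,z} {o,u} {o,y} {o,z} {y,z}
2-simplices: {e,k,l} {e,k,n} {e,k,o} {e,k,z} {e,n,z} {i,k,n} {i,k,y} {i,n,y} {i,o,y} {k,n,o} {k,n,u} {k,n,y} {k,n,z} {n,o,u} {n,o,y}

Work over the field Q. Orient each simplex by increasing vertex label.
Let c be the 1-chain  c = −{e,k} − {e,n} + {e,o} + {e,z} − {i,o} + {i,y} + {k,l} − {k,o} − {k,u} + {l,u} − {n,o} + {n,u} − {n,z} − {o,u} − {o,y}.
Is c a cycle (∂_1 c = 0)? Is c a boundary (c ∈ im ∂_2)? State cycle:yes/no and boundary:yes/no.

cycle:yes boundary:no

n_0=9 n_1=28 n_2=15  [Q]
∂1: piv[ei,ek,el,en,eo,ez,iu,iy] rk=8  ker:ik,il,in,io,kl,kn,ko,ku,ky,kz,lu,ly,no,nu,ny,nz,ou,oy,oz,yz
∂2: piv[ekl,ekn,eko,ekz,enz,ikn,iky,iny,ioy,kno,knu,nou,noy] rk=13  ker:kny,knz
∂1c = 0
c vs im∂2: residual ≠ 0 ⇒ not boundary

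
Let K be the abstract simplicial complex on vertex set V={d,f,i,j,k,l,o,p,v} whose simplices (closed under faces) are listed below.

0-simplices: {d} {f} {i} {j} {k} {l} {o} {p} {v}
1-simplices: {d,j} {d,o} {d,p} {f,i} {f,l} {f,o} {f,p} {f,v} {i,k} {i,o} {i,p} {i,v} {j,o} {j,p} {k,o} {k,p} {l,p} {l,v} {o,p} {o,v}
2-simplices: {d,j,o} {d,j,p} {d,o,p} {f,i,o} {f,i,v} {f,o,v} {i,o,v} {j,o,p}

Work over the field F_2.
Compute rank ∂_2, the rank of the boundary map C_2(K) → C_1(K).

n_0=9 n_1=20 n_2=8  [Z2]
∂1: piv[dj,do,dp,fi,fl,fo,fv,ik] rk=8  ker:fp,io,ip,iv,jo,jp,ko,kp,lp,lv,op,ov
∂2: piv[djo,djp,dop,fio,fiv,fov] rk=6  ker:iov,jop
rk∂_2=6

rank∂_2=6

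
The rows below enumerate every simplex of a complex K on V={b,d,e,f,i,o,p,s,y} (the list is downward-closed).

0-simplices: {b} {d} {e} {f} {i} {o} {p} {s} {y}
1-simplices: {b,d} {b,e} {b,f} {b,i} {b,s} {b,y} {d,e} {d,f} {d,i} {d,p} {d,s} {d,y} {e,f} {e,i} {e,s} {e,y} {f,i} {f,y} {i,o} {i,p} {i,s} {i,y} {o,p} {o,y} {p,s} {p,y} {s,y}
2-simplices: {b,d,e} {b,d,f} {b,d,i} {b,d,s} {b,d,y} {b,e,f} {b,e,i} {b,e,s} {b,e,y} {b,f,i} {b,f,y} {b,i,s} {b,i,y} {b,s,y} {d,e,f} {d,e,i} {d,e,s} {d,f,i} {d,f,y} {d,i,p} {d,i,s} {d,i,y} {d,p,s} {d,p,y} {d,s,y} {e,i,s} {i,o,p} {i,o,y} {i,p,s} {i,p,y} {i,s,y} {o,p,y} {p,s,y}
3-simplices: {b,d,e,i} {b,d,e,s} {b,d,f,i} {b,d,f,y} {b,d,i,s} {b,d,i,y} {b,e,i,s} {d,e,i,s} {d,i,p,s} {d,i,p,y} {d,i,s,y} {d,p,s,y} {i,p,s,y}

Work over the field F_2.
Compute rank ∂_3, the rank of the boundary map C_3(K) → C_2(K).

n_0=9 n_1=27 n_2=33 n_3=13  [Z2]
∂1: piv[bd,be,bf,bi,bs,by,dp,io] rk=8  ker:de,df,di,ds,dy,ef,ei,es,ey,fi,fy,ip,is,iy,op,oy,ps,py,sy
∂2: piv[bde,bdf,bdi,bds,bdy,bef,bei,bes,bey,bfi,bfy,bis,biy,bsy,dip,dps,dpy,iop,ioy] rk=19  ker:def,dei,des,dfi,dfy,dis,diy,dsy,eis,ips,ipy,isy,opy,psy
∂3: piv[bdei,bdes,bdfi,bdfy,bdis,bdiy,beis,dips,dipy,disy,dpsy] rk=11  ker:deis,ipsy
rk∂_3=11

rank∂_3=11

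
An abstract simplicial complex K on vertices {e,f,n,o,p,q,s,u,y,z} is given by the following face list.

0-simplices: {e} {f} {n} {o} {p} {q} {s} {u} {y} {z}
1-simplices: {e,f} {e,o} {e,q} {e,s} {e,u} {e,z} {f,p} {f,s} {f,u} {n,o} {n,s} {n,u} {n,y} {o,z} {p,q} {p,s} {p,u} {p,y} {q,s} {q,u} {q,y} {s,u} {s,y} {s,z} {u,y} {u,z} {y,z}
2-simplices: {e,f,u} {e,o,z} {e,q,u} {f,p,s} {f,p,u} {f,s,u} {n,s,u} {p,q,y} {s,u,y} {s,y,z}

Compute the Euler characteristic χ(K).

χ(K)=-7

n_0=10 n_1=27 n_2=10
χ=+10−27+10=-7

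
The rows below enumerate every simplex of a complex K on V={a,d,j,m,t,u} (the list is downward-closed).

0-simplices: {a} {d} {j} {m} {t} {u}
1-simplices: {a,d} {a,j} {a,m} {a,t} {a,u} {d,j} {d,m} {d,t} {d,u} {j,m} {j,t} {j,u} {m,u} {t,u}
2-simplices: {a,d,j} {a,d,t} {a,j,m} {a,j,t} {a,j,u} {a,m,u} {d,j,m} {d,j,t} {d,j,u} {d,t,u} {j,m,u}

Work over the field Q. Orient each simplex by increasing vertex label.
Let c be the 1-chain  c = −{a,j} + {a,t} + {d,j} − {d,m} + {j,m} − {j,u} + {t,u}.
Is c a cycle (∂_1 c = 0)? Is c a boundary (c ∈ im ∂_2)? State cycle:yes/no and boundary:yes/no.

cycle:yes boundary:yes

n_0=6 n_1=14 n_2=11  [Q]
∂1: piv[ad,aj,am,at,au] rk=5  ker:dj,dm,dt,du,jm,jt,ju,mu,tu
∂2: piv[adj,adt,ajm,ajt,aju,amu,djm,dju,dtu] rk=9  ker:djt,jmu
∂1c = 0
c vs im∂2: reduces to 0 ⇒ boundary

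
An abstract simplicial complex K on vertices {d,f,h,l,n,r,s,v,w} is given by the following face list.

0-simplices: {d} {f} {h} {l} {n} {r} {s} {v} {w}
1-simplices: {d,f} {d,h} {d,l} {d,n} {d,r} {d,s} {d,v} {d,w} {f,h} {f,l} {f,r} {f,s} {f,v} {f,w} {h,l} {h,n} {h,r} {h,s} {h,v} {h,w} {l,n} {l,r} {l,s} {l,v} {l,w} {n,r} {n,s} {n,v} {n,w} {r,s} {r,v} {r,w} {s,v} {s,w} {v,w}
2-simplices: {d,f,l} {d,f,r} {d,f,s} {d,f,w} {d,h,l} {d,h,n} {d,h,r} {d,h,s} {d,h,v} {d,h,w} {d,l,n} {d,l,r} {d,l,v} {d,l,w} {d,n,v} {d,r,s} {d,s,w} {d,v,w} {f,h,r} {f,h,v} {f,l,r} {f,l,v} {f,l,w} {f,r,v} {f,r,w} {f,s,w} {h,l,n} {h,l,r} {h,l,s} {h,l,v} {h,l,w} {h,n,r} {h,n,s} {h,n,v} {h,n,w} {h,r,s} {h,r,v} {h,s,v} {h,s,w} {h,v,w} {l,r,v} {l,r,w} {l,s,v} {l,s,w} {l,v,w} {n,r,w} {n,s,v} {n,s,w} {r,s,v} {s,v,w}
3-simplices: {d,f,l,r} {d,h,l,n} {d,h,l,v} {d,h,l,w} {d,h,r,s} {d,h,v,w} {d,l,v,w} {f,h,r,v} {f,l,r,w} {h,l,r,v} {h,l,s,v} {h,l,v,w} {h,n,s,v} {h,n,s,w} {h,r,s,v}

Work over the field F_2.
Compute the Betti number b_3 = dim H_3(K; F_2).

n_0=9 n_1=35 n_2=50 n_3=15  [Z2]
∂1: piv[df,dh,dl,dn,dr,ds,dv,dw] rk=8  ker:fh,fl,fr,fs,fv,fw,hl,hn,hr,hs,hv,hw,ln,lr,ls,lv,lw,nr,ns,nv,nw,rs,rv,rw,sv,sw,vw
∂2: piv[dfl,dfr,dfs,dfw,dhl,dhn,dhr,dhs,dhv,dhw,dln,dlr,dlv,dlw,dnv,drs,dsw,dvw,fhr,fhv,frv,frw,hls,hnr,hns,hnw,hsv] rk=27  ker:flr,flv,flw,fsw,hln,hlr,hlv,hlw,hnv,hrs,hrv,hsw,hvw,lrv,lrw,lsv,lsw,lvw,nrw,nsv,nsw,rsv,svw
∂3: piv[dflr,dhln,dhlv,dhlw,dhrs,dhvw,dlvw,fhrv,flrw,hlrv,hlsv,hnsv,hnsw,hrsv] rk=14  ker:hlvw
b_3=(15−14)−0=1

b_3=1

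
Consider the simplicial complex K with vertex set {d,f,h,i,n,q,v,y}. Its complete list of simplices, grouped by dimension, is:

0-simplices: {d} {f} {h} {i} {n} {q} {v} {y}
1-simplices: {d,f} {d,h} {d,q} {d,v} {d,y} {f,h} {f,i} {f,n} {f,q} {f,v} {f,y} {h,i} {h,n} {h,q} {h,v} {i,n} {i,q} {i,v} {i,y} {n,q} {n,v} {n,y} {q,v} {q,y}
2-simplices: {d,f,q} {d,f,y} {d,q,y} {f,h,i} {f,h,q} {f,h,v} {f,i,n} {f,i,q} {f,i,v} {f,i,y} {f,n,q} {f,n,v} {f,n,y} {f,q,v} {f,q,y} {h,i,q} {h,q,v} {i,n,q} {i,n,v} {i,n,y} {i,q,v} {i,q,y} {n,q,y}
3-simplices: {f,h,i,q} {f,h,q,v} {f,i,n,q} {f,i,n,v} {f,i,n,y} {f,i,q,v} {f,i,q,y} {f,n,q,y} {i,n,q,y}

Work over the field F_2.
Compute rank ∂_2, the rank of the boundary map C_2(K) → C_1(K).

rank∂_2=14

n_0=8 n_1=24 n_2=23 n_3=9  [Z2]
∂1: piv[df,dh,dq,dv,dy,fi,fn] rk=7  ker:fh,fq,fv,fy,hi,hn,hq,hv,in,iq,iv,iy,nq,nv,ny,qv,qy
∂2: piv[dfq,dfy,dqy,fhi,fhq,fhv,fin,fiq,fiv,fiy,fnq,fnv,fny,fqv] rk=14  ker:fqy,hiq,hqv,inq,inv,iny,iqv,iqy,nqy
∂3: piv[fhiq,fhqv,finq,finv,finy,fiqv,fiqy,fnqy] rk=8  ker:inqy
rk∂_2=14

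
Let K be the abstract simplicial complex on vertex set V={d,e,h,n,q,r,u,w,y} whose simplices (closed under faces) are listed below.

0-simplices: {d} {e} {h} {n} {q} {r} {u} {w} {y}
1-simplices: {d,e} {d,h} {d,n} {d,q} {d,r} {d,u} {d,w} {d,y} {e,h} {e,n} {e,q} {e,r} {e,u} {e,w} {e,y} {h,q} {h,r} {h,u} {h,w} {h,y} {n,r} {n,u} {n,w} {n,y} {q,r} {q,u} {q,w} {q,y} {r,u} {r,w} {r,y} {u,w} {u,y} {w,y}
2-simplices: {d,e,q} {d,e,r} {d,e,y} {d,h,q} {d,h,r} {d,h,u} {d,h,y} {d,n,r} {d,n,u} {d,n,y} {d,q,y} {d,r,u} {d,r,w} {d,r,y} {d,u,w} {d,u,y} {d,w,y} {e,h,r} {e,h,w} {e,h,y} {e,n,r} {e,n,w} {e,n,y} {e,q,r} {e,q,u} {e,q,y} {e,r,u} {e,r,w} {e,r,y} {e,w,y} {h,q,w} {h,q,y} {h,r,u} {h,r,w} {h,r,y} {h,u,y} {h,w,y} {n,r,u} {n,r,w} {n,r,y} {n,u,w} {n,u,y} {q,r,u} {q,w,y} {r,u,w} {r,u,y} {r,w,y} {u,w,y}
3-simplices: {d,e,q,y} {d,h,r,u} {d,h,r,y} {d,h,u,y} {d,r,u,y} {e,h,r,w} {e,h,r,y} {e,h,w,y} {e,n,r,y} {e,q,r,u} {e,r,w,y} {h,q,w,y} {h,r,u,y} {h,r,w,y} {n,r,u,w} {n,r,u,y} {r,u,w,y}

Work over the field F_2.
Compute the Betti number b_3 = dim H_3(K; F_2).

n_0=9 n_1=34 n_2=48 n_3=17  [Z2]
∂1: piv[de,dh,dn,dq,dr,du,dw,dy] rk=8  ker:eh,en,eq,er,eu,ew,ey,hq,hr,hu,hw,hy,nr,nu,nw,ny,qr,qu,qw,qy,ru,rw,ry,uw,uy,wy
∂2: piv[deq,der,dey,dhq,dhr,dhu,dhy,dnr,dnu,dny,dqy,dru,drw,dry,duw,duy,dwy,ehr,ehw,enr,enw,eqr,equ,eru,erw,hqw] rk=26  ker:ehy,eny,eqy,ery,ewy,hqy,hru,hrw,hry,huy,hwy,nru,nrw,nry,nuw,nuy,qru,qwy,ruw,ruy,rwy,uwy
∂3: piv[deqy,dhru,dhry,dhuy,druy,ehrw,ehry,ehwy,enry,eqru,erwy,hqwy,nruw,nruy,ruwy] rk=15  ker:hruy,hrwy
b_3=(17−15)−0=2

b_3=2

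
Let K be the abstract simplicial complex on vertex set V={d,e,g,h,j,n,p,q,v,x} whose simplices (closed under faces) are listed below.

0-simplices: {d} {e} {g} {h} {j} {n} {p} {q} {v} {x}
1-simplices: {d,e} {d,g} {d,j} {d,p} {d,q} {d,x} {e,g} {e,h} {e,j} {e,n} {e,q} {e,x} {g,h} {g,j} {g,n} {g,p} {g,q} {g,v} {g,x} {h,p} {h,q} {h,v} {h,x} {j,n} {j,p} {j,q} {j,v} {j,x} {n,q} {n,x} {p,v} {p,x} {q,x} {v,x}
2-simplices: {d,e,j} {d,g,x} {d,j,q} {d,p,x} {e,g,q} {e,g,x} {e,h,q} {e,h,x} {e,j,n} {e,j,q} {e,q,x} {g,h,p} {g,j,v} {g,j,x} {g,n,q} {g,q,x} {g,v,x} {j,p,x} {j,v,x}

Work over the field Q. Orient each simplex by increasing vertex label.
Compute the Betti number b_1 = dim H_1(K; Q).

n_0=10 n_1=34 n_2=19  [Q]
∂1: piv[de,dg,dj,dp,dq,dx,eh,en,gv] rk=9  ker:eg,ej,eq,ex,gh,gj,gn,gp,gq,gx,hp,hq,hv,hx,jn,jp,jq,jv,jx,nq,nx,pv,px,qx,vx
∂2: piv[dej,dgx,djq,dpx,egq,egx,ehq,ehx,ejn,ejq,eqx,ghp,gjv,gjx,gnq,gvx,jpx] rk=17  ker:gqx,jvx
b_1=(34−9)−17=8

b_1=8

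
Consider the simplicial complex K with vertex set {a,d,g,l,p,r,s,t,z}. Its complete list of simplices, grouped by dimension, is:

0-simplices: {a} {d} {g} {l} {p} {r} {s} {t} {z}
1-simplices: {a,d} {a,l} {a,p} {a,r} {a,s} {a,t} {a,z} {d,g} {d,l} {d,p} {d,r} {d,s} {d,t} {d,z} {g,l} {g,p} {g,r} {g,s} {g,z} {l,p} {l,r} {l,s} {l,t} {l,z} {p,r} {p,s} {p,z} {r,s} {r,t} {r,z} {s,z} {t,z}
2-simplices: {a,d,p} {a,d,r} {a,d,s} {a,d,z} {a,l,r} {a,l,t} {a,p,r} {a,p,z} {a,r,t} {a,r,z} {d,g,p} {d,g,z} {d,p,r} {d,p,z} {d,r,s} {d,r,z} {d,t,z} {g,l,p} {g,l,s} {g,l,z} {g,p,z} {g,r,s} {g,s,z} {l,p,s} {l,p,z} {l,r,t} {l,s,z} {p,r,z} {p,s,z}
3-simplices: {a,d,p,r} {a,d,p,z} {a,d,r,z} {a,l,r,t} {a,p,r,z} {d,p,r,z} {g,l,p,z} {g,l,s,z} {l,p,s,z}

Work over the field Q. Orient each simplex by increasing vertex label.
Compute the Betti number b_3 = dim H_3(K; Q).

b_3=1

n_0=9 n_1=32 n_2=29 n_3=9  [Q]
∂1: piv[ad,al,ap,ar,as,at,az,dg] rk=8  ker:dl,dp,dr,ds,dt,dz,gl,gp,gr,gs,gz,lp,lr,ls,lt,lz,pr,ps,pz,rs,rt,rz,sz,tz
∂2: piv[adp,adr,ads,adz,alr,alt,apr,apz,art,arz,dgp,dgz,drs,dtz,glp,gls,glz,grs,gsz,lps] rk=20  ker:dpr,dpz,drz,gpz,lpz,lrt,lsz,prz,psz
∂3: piv[adpr,adpz,adrz,alrt,aprz,glpz,glsz,lpsz] rk=8  ker:dprz
b_3=(9−8)−0=1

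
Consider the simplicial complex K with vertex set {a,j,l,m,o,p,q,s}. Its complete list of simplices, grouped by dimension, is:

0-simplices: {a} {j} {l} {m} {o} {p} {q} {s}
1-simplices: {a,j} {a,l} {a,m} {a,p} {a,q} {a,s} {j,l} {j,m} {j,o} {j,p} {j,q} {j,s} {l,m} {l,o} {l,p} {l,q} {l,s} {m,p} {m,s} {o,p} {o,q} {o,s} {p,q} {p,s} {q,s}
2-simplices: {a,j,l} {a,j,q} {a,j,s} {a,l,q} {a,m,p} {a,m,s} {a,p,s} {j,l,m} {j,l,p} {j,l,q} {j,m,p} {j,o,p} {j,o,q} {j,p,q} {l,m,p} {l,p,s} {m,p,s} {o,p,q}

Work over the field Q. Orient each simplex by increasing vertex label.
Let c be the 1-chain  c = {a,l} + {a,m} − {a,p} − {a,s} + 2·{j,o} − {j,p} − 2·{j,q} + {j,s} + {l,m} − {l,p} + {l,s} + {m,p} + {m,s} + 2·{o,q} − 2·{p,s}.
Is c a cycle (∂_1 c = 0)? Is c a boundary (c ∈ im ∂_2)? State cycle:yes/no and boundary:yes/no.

n_0=8 n_1=25 n_2=18  [Q]
∂1: piv[aj,al,am,ap,aq,as,jo] rk=7  ker:jl,jm,jp,jq,js,lm,lo,lp,lq,ls,mp,ms,op,oq,os,pq,ps,qs
∂2: piv[ajl,ajq,ajs,alq,amp,ams,aps,jlm,jlp,jmp,jop,joq,jpq,lps] rk=14  ker:jlq,lmp,mps,opq
∂1c = 0
c vs im∂2: reduces to 0 ⇒ boundary

cycle:yes boundary:yes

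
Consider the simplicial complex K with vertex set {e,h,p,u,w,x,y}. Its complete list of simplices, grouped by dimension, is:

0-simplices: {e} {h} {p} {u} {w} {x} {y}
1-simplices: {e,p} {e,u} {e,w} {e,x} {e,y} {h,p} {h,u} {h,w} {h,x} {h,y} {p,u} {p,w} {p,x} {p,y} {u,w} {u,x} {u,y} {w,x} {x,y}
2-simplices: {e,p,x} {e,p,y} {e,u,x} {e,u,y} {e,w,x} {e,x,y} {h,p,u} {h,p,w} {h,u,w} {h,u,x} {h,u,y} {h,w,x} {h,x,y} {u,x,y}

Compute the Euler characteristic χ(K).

χ(K)=2

n_0=7 n_1=19 n_2=14
χ=+7−19+14=2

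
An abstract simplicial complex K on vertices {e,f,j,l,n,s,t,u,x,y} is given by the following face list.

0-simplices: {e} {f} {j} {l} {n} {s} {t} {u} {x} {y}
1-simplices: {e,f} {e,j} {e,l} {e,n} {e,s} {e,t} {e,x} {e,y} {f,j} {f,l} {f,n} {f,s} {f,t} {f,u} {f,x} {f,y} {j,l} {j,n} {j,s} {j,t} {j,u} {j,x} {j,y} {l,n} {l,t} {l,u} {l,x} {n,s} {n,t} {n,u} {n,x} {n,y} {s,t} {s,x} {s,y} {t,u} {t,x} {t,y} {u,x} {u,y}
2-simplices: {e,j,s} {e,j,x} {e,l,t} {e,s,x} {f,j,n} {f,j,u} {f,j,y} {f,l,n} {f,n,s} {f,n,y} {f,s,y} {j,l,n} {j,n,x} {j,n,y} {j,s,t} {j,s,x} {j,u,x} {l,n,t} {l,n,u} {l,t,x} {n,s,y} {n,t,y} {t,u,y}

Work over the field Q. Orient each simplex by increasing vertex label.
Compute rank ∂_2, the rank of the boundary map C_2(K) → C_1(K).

rank∂_2=20

n_0=10 n_1=40 n_2=23  [Q]
∂1: piv[ef,ej,el,en,es,et,ex,ey,fu] rk=9  ker:fj,fl,fn,fs,ft,fx,fy,jl,jn,js,jt,ju,jx,jy,ln,lt,lu,lx,ns,nt,nu,nx,ny,st,sx,sy,tu,tx,ty,ux,uy
∂2: piv[ejs,ejx,elt,esx,fjn,fju,fjy,fln,fns,fny,fsy,jln,jnx,jst,jux,lnt,lnu,ltx,nty,tuy] rk=20  ker:jny,jsx,nsy
rk∂_2=20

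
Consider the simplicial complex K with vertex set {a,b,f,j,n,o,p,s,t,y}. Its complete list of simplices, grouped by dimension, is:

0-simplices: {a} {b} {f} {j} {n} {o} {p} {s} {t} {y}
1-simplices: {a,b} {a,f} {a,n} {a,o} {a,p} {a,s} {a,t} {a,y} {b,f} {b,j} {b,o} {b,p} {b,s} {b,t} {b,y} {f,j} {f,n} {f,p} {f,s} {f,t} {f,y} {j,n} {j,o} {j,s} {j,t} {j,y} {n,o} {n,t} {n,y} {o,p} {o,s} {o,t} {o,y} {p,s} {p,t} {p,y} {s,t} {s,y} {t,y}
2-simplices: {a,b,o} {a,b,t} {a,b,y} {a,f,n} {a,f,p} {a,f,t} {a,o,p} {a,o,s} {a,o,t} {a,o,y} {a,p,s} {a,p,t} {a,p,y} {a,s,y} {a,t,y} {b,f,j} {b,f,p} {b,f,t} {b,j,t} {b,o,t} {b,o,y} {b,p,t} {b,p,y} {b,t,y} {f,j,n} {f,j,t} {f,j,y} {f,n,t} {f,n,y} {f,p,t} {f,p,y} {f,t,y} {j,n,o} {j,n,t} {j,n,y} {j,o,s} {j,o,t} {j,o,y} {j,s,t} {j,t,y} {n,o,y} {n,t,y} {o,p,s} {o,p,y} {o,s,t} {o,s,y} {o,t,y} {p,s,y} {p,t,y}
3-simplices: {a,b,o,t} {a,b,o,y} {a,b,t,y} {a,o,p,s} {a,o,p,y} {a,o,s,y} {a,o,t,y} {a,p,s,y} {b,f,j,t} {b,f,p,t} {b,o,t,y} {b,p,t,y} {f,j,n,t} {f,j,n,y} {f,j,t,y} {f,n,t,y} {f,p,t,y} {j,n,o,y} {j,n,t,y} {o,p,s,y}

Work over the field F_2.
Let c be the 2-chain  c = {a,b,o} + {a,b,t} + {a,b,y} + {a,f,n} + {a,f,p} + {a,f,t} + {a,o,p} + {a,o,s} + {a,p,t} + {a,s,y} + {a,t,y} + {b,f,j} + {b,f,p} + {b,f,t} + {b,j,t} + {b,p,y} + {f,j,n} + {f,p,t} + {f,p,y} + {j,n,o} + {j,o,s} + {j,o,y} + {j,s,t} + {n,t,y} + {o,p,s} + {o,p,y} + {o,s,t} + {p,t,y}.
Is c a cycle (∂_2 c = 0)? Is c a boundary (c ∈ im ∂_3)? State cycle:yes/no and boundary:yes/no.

cycle:no boundary:no

n_0=10 n_1=39 n_2=49 n_3=20  [Z2]
∂1: piv[ab,af,an,ao,ap,as,at,ay,bj] rk=9  ker:bf,bo,bp,bs,bt,by,fj,fn,fp,fs,ft,fy,jn,jo,js,jt,jy,no,nt,ny,op,os,ot,oy,ps,pt,py,st,sy,ty
∂2: piv[abo,abt,aby,afn,afp,aft,aop,aos,aot,aoy,aps,apt,apy,asy,aty,bfj,bfp,bft,bjt,fjn,fjy,fnt,fny,fpy,jno,jos,jot,jst] rk=28  ker:bot,boy,bpt,bpy,bty,fjt,fpt,fty,jnt,jny,joy,jty,noy,nty,ops,opy,ost,osy,oty,psy,pty
∂3: piv[abot,aboy,abty,aops,aopy,aosy,aoty,apsy,bfjt,bfpt,bpty,fjnt,fjny,fjty,fnty,fpty,jnoy] rk=17  ker:boty,jnty,opsy
∂2c = {a,b} + {a,f} + {a,n} + {a,o} + {a,p} + {a,y} + {b,f} + {b,o} + {b,t} + {f,t} + {f,y} + {j,o} + {j,y} + {n,o} + {n,t} + {n,y} + {o,p} + {o,t} + {p,s} + {p,t} + {s,y} + {t,y}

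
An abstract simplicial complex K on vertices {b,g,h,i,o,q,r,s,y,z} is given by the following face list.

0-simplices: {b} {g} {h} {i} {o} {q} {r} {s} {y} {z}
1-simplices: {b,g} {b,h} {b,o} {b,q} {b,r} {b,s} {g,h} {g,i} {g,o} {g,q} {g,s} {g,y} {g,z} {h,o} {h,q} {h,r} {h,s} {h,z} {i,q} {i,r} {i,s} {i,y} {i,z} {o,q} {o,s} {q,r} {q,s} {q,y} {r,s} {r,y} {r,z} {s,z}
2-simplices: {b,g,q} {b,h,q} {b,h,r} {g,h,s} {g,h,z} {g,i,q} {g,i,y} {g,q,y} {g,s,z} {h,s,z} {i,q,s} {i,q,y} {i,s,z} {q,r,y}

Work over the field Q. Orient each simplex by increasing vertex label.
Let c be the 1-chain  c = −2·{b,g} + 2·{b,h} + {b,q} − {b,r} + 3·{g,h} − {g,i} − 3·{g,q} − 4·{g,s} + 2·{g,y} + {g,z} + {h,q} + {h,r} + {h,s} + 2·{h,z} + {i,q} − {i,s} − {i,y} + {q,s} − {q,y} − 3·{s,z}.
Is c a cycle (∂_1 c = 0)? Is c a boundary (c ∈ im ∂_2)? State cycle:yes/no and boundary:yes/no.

cycle:yes boundary:yes

n_0=10 n_1=32 n_2=14  [Q]
∂1: piv[bg,bh,bo,bq,br,bs,gi,gy,gz] rk=9  ker:gh,go,gq,gs,ho,hq,hr,hs,hz,iq,ir,is,iy,iz,oq,os,qr,qs,qy,rs,ry,rz,sz
∂2: piv[bgq,bhq,bhr,ghs,ghz,giq,giy,gqy,gsz,iqs,isz,qry] rk=12  ker:hsz,iqy
∂1c = 0
c vs im∂2: reduces to 0 ⇒ boundary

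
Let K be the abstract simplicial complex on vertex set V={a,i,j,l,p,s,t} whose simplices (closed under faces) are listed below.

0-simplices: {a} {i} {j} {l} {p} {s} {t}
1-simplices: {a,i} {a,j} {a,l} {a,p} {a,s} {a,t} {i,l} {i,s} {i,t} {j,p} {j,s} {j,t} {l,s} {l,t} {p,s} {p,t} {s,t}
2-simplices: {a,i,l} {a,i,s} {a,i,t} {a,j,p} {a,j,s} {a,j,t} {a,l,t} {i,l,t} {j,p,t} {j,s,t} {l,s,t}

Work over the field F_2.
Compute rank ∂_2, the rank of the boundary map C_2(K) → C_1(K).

n_0=7 n_1=17 n_2=11  [Z2]
∂1: piv[ai,aj,al,ap,as,at] rk=6  ker:il,is,it,jp,js,jt,ls,lt,ps,pt,st
∂2: piv[ail,ais,ait,ajp,ajs,ajt,alt,jpt,jst,lst] rk=10  ker:ilt
rk∂_2=10

rank∂_2=10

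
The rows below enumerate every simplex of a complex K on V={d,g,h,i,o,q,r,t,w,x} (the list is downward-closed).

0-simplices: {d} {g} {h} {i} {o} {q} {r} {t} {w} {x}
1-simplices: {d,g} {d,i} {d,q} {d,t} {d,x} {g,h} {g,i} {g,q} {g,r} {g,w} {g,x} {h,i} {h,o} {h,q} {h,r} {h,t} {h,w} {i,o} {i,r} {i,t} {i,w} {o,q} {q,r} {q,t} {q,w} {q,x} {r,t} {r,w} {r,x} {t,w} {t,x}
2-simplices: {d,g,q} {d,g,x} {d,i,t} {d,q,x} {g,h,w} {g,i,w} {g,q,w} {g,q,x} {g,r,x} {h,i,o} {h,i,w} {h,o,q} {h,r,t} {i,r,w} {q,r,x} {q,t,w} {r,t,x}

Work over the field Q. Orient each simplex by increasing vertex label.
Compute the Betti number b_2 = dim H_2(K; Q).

n_0=10 n_1=31 n_2=17  [Q]
∂1: piv[dg,di,dq,dt,dx,gh,gr,gw,ho] rk=9  ker:gi,gq,gx,hi,hq,hr,ht,hw,io,ir,it,iw,oq,qr,qt,qw,qx,rt,rw,rx,tw,tx
∂2: piv[dgq,dgx,dit,dqx,ghw,giw,gqw,grx,hio,hiw,hoq,hrt,irw,qrx,qtw,rtx] rk=16  ker:gqx
b_2=(17−16)−0=1

b_2=1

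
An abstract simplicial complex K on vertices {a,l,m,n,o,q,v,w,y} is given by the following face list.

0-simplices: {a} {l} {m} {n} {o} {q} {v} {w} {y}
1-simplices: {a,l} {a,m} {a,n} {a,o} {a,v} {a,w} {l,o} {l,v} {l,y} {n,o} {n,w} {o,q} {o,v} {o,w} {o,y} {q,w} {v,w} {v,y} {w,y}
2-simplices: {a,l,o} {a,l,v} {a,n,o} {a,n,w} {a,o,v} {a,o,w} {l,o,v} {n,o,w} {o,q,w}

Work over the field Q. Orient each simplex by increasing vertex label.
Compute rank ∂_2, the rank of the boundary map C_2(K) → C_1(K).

rank∂_2=7

n_0=9 n_1=19 n_2=9  [Q]
∂1: piv[al,am,an,ao,av,aw,ly,oq] rk=8  ker:lo,lv,no,nw,ov,ow,oy,qw,vw,vy,wy
∂2: piv[alo,alv,ano,anw,aov,aow,oqw] rk=7  ker:lov,now
rk∂_2=7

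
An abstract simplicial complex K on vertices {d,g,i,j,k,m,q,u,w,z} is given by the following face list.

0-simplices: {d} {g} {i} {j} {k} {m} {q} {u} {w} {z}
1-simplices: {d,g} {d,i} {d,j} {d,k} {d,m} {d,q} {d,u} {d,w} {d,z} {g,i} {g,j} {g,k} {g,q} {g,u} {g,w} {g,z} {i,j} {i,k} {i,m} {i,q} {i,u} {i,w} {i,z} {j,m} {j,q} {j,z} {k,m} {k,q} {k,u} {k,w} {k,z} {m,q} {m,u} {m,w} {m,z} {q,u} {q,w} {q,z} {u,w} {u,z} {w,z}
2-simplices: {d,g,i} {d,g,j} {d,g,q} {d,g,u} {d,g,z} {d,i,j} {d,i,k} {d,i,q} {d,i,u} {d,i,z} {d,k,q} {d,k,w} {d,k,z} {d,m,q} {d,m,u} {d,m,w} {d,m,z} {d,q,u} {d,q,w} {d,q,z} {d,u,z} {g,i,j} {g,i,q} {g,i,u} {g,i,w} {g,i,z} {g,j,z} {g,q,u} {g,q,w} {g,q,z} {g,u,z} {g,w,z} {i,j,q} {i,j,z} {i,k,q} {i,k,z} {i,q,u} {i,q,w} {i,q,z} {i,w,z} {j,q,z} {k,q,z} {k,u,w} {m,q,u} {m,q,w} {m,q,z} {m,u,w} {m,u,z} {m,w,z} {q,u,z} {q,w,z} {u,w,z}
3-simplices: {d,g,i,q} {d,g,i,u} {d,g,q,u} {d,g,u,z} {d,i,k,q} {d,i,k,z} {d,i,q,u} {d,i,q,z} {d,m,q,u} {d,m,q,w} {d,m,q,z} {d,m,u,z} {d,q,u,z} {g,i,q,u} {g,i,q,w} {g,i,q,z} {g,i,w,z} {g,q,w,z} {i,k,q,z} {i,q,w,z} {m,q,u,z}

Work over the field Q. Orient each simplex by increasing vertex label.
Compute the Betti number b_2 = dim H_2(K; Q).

n_0=10 n_1=41 n_2=52 n_3=21  [Q]
∂1: piv[dg,di,dj,dk,dm,dq,du,dw,dz] rk=9  ker:gi,gj,gk,gq,gu,gw,gz,ij,ik,im,iq,iu,iw,iz,jm,jq,jz,km,kq,ku,kw,kz,mq,mu,mw,mz,qu,qw,qz,uw,uz,wz
∂2: piv[dgi,dgj,dgq,dgu,dgz,dij,dik,diq,diu,diz,dkq,dkw,dkz,dmq,dmu,dmw,dmz,dqu,dqw,dqz,duz,giw,gjz,gqw,gwz,ijq,kuw,muw] rk=28  ker:gij,giq,giu,giz,gqu,gqz,guz,ijz,ikq,ikz,iqu,iqw,iqz,iwz,jqz,kqz,mqu,mqw,mqz,muz,mwz,quz,qwz,uwz
∂3: piv[dgiq,dgiu,dgqu,dguz,dikq,dikz,diqu,diqz,dmqu,dmqw,dmqz,dmuz,dquz,giqw,giqz,giwz,gqwz,ikqz] rk=18  ker:giqu,iqwz,mquz
b_2=(52−28)−18=6

b_2=6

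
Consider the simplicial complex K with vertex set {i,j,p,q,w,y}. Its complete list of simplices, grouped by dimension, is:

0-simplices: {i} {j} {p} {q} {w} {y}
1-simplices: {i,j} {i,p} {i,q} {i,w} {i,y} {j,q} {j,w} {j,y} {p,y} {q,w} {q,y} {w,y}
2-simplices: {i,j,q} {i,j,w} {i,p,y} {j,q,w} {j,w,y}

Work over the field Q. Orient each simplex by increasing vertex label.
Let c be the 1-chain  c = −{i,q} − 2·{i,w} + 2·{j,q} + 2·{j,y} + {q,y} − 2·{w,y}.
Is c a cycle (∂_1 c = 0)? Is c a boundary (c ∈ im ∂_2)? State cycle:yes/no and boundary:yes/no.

n_0=6 n_1=12 n_2=5  [Q]
∂1: piv[ij,ip,iq,iw,iy] rk=5  ker:jq,jw,jy,py,qw,qy,wy
∂2: piv[ijq,ijw,ipy,jqw,jwy] rk=5
∂1c = 3·{i} − 4·{j} + {y}

cycle:no boundary:no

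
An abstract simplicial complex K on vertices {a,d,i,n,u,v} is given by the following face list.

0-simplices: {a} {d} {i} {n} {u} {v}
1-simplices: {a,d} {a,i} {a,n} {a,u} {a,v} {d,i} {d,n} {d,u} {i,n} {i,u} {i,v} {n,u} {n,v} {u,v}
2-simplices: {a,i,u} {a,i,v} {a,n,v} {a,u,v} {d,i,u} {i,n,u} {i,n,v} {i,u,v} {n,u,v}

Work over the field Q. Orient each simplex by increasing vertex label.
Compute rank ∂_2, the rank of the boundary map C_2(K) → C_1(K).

rank∂_2=7

n_0=6 n_1=14 n_2=9  [Q]
∂1: piv[ad,ai,an,au,av] rk=5  ker:di,dn,du,in,iu,iv,nu,nv,uv
∂2: piv[aiu,aiv,anv,auv,diu,inu,inv] rk=7  ker:iuv,nuv
rk∂_2=7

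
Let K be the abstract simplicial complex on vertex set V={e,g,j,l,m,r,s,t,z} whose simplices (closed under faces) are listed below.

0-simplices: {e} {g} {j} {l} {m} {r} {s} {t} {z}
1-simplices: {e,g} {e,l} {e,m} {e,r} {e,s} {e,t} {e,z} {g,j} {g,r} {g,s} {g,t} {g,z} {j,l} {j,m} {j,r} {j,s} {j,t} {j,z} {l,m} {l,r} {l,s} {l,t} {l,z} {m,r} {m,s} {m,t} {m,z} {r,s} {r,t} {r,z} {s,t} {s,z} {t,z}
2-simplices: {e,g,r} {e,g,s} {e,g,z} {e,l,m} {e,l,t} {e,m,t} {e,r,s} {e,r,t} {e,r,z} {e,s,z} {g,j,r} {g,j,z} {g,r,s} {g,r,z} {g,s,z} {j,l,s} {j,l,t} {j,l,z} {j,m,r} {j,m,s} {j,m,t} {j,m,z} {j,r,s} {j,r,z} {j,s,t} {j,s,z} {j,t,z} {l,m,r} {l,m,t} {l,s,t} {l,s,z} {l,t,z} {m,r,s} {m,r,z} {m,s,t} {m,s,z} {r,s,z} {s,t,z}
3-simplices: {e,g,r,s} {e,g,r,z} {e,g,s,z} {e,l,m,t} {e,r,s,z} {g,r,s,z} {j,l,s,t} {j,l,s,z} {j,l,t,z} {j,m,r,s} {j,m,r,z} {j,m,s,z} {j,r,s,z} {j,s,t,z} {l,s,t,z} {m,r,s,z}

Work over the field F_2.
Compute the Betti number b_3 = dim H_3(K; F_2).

n_0=9 n_1=33 n_2=38 n_3=16  [Z2]
∂1: piv[eg,el,em,er,es,et,ez,gj] rk=8  ker:gr,gs,gt,gz,jl,jm,jr,js,jt,jz,lm,lr,ls,lt,lz,mr,ms,mt,mz,rs,rt,rz,st,sz,tz
∂2: piv[egr,egs,egz,elm,elt,emt,ers,ert,erz,esz,gjr,gjz,jls,jlt,jlz,jmr,jms,jmt,jmz,jrs,jst,jtz,lmr] rk=23  ker:grs,grz,gsz,jrz,jsz,lmt,lst,lsz,ltz,mrs,mrz,mst,msz,rsz,stz
∂3: piv[egrs,egrz,egsz,elmt,ersz,jlst,jlsz,jltz,jmrs,jmrz,jmsz,jrsz,jstz] rk=13  ker:grsz,lstz,mrsz
b_3=(16−13)−0=3

b_3=3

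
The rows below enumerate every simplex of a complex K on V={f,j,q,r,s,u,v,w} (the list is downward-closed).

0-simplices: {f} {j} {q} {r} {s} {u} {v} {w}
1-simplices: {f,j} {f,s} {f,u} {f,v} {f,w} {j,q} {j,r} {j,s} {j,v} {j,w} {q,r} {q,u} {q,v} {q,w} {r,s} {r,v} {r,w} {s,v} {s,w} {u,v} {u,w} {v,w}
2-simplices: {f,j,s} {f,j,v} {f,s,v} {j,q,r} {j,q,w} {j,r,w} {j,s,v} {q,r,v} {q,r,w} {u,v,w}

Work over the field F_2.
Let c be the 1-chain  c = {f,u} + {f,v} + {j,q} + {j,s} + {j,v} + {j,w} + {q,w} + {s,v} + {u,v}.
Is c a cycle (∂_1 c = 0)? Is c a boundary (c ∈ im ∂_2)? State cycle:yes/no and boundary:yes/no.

n_0=8 n_1=22 n_2=10  [Z2]
∂1: piv[fj,fs,fu,fv,fw,jq,jr] rk=7  ker:js,jv,jw,qr,qu,qv,qw,rs,rv,rw,sv,sw,uv,uw,vw
∂2: piv[fjs,fjv,fsv,jqr,jqw,jrw,qrv,uvw] rk=8  ker:jsv,qrw
∂1c = 0
c vs im∂2: residual ≠ 0 ⇒ not boundary

cycle:yes boundary:no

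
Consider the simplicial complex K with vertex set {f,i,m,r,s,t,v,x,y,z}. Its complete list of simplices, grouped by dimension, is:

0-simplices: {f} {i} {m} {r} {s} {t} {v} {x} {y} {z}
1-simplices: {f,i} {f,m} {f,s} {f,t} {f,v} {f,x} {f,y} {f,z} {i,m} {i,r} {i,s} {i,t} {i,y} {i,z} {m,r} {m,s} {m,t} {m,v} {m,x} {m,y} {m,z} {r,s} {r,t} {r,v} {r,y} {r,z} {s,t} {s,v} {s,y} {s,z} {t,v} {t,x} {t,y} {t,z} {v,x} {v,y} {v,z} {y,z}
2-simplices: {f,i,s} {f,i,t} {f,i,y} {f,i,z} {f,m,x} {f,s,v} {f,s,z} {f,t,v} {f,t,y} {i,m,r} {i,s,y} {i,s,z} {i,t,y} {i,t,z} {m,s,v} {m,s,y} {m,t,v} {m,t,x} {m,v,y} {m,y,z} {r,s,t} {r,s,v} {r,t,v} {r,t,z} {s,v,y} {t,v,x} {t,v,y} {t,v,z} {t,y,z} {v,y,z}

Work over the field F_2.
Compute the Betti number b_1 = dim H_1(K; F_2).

b_1=4

n_0=10 n_1=38 n_2=30  [Z2]
∂1: piv[fi,fm,fs,ft,fv,fx,fy,fz,ir] rk=9  ker:im,is,it,iy,iz,mr,ms,mt,mv,mx,my,mz,rs,rt,rv,ry,rz,st,sv,sy,sz,tv,tx,ty,tz,vx,vy,vz,yz
∂2: piv[fis,fit,fiy,fiz,fmx,fsv,fsz,ftv,fty,imr,isy,itz,msv,msy,mtv,mtx,mvy,myz,rst,rsv,rtv,rtz,tvx,tvz,tyz] rk=25  ker:isz,ity,svy,tvy,vyz
b_1=(38−9)−25=4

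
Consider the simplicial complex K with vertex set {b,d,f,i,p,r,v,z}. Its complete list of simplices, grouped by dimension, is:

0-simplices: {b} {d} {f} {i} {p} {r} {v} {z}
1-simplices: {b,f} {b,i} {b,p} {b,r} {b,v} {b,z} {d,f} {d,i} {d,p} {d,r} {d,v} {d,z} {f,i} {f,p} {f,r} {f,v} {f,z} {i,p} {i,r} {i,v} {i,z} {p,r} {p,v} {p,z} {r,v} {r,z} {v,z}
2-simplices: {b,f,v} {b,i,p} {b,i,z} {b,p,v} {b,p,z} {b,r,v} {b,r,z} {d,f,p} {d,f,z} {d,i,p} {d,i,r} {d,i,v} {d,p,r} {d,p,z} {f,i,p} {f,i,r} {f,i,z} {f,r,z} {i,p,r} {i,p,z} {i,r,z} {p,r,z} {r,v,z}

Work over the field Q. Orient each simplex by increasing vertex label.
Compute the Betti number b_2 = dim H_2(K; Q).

b_2=5

n_0=8 n_1=27 n_2=23  [Q]
∂1: piv[bf,bi,bp,br,bv,bz,df] rk=7  ker:di,dp,dr,dv,dz,fi,fp,fr,fv,fz,ip,ir,iv,iz,pr,pv,pz,rv,rz,vz
∂2: piv[bfv,bip,biz,bpv,bpz,brv,brz,dfp,dfz,dip,dir,div,dpr,dpz,fip,fir,frz,rvz] rk=18  ker:fiz,ipr,ipz,irz,prz
b_2=(23−18)−0=5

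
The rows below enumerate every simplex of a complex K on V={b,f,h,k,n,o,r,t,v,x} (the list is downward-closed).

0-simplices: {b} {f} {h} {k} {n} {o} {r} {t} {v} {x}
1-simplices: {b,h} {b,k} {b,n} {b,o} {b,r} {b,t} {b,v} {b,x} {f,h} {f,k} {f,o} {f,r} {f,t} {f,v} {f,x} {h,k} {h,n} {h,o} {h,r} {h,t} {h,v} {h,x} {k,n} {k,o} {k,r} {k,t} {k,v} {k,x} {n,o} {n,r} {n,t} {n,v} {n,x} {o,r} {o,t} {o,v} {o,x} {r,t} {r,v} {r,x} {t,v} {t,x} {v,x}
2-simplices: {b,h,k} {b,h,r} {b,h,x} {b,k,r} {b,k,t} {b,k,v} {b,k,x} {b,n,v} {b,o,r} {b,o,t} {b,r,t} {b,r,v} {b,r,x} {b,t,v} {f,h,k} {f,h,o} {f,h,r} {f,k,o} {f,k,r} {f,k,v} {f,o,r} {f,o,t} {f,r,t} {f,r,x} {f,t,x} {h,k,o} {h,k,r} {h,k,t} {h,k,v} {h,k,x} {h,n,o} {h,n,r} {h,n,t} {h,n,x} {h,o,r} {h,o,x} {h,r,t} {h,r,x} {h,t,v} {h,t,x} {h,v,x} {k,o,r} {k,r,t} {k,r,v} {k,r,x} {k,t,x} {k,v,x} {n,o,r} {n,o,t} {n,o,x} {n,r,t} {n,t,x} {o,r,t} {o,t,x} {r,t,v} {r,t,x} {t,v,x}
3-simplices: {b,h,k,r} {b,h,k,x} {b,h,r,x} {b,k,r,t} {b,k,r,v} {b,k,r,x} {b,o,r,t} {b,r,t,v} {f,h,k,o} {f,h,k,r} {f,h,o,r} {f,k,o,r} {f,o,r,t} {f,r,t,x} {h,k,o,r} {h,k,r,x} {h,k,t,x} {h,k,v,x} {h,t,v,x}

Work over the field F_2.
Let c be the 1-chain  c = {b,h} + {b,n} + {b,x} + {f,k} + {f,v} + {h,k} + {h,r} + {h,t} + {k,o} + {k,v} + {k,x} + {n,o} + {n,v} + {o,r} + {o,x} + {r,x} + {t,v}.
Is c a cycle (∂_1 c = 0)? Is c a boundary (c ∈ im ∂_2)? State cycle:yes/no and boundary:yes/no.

n_0=10 n_1=43 n_2=57 n_3=19  [Z2]
∂1: piv[bh,bk,bn,bo,br,bt,bv,bx,fh] rk=9  ker:fk,fo,fr,ft,fv,fx,hk,hn,ho,hr,ht,hv,hx,kn,ko,kr,kt,kv,kx,no,nr,nt,nv,nx,or,ot,ov,ox,rt,rv,rx,tv,tx,vx
∂2: piv[bhk,bhr,bhx,bkr,bkt,bkv,bkx,bnv,bor,bot,brt,brv,brx,btv,fhk,fho,fhr,fko,fkv,for,fot,frx,ftx,hkt,hkv,hno,hnr,hnt,hnx,hox,hvx] rk=31  ker:fkr,frt,hko,hkr,hkx,hor,hrt,hrx,htv,htx,kor,krt,krv,krx,ktx,kvx,nor,not,nox,nrt,ntx,ort,otx,rtv,rtx,tvx
∂3: piv[bhkr,bhkx,bhrx,bkrt,bkrv,bkrx,bort,brtv,fhko,fhkr,fhor,fkor,fort,frtx,hktx,hkvx,htvx] rk=17  ker:hkor,hkrx
∂1c = {b} + {k} + {n} + {r}

cycle:no boundary:no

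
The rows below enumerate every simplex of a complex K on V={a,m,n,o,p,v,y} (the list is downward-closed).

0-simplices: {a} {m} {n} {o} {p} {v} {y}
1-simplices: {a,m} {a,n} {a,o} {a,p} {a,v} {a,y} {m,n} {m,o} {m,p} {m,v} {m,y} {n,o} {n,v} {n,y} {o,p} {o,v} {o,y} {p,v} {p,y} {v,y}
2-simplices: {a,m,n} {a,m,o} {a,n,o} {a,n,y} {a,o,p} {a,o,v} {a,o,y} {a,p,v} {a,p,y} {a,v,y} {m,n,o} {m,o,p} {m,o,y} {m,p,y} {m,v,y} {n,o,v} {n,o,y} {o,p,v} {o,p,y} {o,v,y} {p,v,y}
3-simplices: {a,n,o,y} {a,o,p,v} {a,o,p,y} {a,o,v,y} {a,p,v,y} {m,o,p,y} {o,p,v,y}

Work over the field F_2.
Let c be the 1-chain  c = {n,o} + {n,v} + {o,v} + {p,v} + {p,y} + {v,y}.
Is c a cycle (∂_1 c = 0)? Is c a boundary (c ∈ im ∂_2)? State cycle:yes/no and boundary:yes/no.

n_0=7 n_1=20 n_2=21 n_3=7  [Z2]
∂1: piv[am,an,ao,ap,av,ay] rk=6  ker:mn,mo,mp,mv,my,no,nv,ny,op,ov,oy,pv,py,vy
∂2: piv[amn,amo,ano,any,aop,aov,aoy,apv,apy,avy,mop,moy,mvy,nov] rk=14  ker:mno,mpy,noy,opv,opy,ovy,pvy
∂3: piv[anoy,aopv,aopy,aovy,apvy,mopy] rk=6  ker:opvy
∂1c = 0
c vs im∂2: reduces to 0 ⇒ boundary

cycle:yes boundary:yes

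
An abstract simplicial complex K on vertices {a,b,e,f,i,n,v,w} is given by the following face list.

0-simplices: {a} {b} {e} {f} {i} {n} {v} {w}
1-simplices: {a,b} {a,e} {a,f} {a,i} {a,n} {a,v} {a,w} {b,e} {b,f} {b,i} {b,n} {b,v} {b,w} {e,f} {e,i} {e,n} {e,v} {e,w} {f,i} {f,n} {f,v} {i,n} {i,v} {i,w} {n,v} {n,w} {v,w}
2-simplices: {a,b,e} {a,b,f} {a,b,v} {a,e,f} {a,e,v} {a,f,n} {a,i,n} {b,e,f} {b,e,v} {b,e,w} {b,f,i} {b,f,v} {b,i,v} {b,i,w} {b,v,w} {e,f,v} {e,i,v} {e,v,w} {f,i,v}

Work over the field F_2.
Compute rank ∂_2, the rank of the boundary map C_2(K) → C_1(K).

n_0=8 n_1=27 n_2=19  [Z2]
∂1: piv[ab,ae,af,ai,an,av,aw] rk=7  ker:be,bf,bi,bn,bv,bw,ef,ei,en,ev,ew,fi,fn,fv,in,iv,iw,nv,nw,vw
∂2: piv[abe,abf,abv,aef,aev,afn,ain,bew,bfi,bfv,biv,biw,bvw,eiv] rk=14  ker:bef,bev,efv,evw,fiv
rk∂_2=14

rank∂_2=14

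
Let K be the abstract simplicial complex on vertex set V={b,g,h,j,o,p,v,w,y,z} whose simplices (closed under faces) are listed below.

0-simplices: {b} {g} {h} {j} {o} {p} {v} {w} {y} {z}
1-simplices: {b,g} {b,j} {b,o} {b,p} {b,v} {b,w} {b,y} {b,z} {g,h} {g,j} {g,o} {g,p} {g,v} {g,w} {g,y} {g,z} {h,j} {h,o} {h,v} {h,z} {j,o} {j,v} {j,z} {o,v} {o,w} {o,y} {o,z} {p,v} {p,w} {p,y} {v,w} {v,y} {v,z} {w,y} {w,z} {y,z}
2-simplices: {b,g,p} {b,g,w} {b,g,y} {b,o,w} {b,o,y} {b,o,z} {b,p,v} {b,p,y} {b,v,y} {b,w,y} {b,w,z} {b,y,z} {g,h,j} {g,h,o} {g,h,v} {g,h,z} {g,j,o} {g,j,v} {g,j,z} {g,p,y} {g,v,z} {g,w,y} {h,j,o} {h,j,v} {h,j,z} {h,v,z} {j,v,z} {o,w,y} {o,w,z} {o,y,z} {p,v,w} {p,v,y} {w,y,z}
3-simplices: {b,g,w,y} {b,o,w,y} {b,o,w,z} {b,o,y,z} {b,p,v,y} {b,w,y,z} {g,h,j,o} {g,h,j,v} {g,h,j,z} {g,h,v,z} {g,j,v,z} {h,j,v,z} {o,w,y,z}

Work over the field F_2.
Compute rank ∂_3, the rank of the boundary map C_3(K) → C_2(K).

rank∂_3=11

n_0=10 n_1=36 n_2=33 n_3=13  [Z2]
∂1: piv[bg,bj,bo,bp,bv,bw,by,bz,gh] rk=9  ker:gj,go,gp,gv,gw,gy,gz,hj,ho,hv,hz,jo,jv,jz,ov,ow,oy,oz,pv,pw,py,vw,vy,vz,wy,wz,yz
∂2: piv[bgp,bgw,bgy,bow,boy,boz,bpv,bpy,bvy,bwy,bwz,byz,ghj,gho,ghv,ghz,gjo,gjv,gjz,gvz,pvw] rk=21  ker:gpy,gwy,hjo,hjv,hjz,hvz,jvz,owy,owz,oyz,pvy,wyz
∂3: piv[bgwy,bowy,bowz,boyz,bpvy,bwyz,ghjo,ghjv,ghjz,ghvz,gjvz] rk=11  ker:hjvz,owyz
rk∂_3=11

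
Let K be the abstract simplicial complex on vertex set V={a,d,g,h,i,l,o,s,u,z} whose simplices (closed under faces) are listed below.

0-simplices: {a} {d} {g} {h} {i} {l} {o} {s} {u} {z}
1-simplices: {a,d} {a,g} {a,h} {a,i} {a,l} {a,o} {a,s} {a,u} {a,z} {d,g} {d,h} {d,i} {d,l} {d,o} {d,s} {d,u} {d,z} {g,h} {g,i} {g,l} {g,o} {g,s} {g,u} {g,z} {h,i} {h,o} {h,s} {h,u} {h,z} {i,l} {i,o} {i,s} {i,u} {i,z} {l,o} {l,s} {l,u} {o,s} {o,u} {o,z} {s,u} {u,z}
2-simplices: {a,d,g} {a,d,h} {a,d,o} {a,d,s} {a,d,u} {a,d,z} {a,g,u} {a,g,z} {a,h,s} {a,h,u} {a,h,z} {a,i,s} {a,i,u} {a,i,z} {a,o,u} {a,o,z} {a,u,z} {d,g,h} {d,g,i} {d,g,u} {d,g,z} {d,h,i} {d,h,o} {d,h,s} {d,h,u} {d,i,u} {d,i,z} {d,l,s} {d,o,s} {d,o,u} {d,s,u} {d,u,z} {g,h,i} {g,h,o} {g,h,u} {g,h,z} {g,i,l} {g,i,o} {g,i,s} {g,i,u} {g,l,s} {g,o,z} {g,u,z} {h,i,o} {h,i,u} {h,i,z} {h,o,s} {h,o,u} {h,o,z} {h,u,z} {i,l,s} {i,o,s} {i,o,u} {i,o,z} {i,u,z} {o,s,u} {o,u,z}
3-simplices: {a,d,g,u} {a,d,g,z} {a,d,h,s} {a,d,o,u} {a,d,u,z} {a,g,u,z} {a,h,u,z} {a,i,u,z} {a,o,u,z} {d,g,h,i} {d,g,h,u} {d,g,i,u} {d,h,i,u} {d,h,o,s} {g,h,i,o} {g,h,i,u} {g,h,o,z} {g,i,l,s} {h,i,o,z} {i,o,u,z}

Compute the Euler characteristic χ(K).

χ(K)=5

n_0=10 n_1=42 n_2=57 n_3=20
χ=+10−42+57−20=5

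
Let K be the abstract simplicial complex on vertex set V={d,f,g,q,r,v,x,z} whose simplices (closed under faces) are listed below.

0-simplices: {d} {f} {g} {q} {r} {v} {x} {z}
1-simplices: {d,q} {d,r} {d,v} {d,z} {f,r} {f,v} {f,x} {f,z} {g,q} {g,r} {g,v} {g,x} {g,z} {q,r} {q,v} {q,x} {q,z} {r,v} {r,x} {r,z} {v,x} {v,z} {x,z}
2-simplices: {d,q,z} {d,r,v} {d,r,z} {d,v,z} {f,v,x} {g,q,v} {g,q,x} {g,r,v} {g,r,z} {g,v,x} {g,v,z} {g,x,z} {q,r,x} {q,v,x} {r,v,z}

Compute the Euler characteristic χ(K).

χ(K)=0

n_0=8 n_1=23 n_2=15
χ=+8−23+15=0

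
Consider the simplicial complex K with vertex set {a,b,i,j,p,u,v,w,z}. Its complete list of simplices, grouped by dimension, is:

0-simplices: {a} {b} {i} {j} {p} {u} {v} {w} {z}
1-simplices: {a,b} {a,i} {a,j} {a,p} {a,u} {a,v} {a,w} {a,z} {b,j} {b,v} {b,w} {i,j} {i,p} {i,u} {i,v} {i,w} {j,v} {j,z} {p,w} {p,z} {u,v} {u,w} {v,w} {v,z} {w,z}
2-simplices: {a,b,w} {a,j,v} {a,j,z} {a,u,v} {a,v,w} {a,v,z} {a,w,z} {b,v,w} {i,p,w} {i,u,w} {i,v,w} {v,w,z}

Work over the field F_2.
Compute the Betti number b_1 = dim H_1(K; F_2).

b_1=6

n_0=9 n_1=25 n_2=12  [Z2]
∂1: piv[ab,ai,aj,ap,au,av,aw,az] rk=8  ker:bj,bv,bw,ij,ip,iu,iv,iw,jv,jz,pw,pz,uv,uw,vw,vz,wz
∂2: piv[abw,ajv,ajz,auv,avw,avz,awz,bvw,ipw,iuw,ivw] rk=11  ker:vwz
b_1=(25−8)−11=6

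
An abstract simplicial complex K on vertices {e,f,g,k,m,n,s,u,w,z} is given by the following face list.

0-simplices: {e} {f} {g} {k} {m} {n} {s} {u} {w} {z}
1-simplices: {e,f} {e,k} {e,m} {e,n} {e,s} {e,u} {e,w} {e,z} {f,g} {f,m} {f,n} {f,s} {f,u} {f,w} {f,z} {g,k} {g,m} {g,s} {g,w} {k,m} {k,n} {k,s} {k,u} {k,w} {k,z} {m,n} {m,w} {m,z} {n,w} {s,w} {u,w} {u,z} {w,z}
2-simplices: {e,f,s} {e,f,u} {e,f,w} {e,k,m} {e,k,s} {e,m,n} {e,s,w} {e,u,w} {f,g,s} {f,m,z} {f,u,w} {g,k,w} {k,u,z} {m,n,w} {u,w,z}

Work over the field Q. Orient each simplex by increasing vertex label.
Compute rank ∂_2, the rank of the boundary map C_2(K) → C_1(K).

rank∂_2=14

n_0=10 n_1=33 n_2=15  [Q]
∂1: piv[ef,ek,em,en,es,eu,ew,ez,fg] rk=9  ker:fm,fn,fs,fu,fw,fz,gk,gm,gs,gw,km,kn,ks,ku,kw,kz,mn,mw,mz,nw,sw,uw,uz,wz
∂2: piv[efs,efu,efw,ekm,eks,emn,esw,euw,fgs,fmz,gkw,kuz,mnw,uwz] rk=14  ker:fuw
rk∂_2=14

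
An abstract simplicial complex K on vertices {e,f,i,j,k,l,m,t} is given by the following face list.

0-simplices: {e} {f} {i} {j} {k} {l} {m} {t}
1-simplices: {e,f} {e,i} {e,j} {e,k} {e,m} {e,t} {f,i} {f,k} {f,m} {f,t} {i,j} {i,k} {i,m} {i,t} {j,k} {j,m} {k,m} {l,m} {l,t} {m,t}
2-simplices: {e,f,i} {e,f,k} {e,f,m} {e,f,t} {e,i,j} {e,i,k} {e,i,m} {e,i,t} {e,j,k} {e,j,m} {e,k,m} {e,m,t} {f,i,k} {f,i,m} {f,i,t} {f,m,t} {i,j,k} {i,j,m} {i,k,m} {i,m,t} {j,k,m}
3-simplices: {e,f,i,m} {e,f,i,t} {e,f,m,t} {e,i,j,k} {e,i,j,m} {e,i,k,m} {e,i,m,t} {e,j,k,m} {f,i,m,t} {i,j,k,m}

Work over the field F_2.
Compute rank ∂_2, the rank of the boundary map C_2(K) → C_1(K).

rank∂_2=12

n_0=8 n_1=20 n_2=21 n_3=10  [Z2]
∂1: piv[ef,ei,ej,ek,em,et,lm] rk=7  ker:fi,fk,fm,ft,ij,ik,im,it,jk,jm,km,lt,mt
∂2: piv[efi,efk,efm,eft,eij,eik,eim,eit,ejk,ejm,ekm,emt] rk=12  ker:fik,fim,fit,fmt,ijk,ijm,ikm,imt,jkm
∂3: piv[efim,efit,efmt,eijk,eijm,eikm,eimt,ejkm] rk=8  ker:fimt,ijkm
rk∂_2=12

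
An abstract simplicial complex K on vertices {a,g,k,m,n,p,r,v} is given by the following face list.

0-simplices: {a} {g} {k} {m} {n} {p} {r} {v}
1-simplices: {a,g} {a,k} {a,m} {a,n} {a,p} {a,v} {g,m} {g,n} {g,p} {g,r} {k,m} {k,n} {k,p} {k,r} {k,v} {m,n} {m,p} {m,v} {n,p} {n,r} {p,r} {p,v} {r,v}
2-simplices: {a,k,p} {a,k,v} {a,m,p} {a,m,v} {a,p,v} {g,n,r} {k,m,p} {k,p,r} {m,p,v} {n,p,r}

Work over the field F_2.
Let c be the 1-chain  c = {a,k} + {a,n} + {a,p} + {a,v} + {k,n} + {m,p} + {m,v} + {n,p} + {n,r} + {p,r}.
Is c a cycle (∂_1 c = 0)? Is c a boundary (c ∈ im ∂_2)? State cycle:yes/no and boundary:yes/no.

n_0=8 n_1=23 n_2=10  [Z2]
∂1: piv[ag,ak,am,an,ap,av,gr] rk=7  ker:gm,gn,gp,km,kn,kp,kr,kv,mn,mp,mv,np,nr,pr,pv,rv
∂2: piv[akp,akv,amp,amv,apv,gnr,kmp,kpr,npr] rk=9  ker:mpv
∂1c = 0
c vs im∂2: residual ≠ 0 ⇒ not boundary

cycle:yes boundary:no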